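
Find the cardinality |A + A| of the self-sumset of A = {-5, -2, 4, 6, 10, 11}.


A + A = {a + a' : a, a' ∈ A}; |A| = 6.
General bounds: 2|A| - 1 ≤ |A + A| ≤ |A|(|A|+1)/2, i.e. 11 ≤ |A + A| ≤ 21.
Lower bound 2|A|-1 is attained iff A is an arithmetic progression.
Enumerate sums a + a' for a ≤ a' (symmetric, so this suffices):
a = -5: -5+-5=-10, -5+-2=-7, -5+4=-1, -5+6=1, -5+10=5, -5+11=6
a = -2: -2+-2=-4, -2+4=2, -2+6=4, -2+10=8, -2+11=9
a = 4: 4+4=8, 4+6=10, 4+10=14, 4+11=15
a = 6: 6+6=12, 6+10=16, 6+11=17
a = 10: 10+10=20, 10+11=21
a = 11: 11+11=22
Distinct sums: {-10, -7, -4, -1, 1, 2, 4, 5, 6, 8, 9, 10, 12, 14, 15, 16, 17, 20, 21, 22}
|A + A| = 20

|A + A| = 20


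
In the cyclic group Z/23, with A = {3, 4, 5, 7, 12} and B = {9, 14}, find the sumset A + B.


Work in Z/23Z: reduce every sum a + b modulo 23.
Enumerate all 10 pairs:
a = 3: 3+9=12, 3+14=17
a = 4: 4+9=13, 4+14=18
a = 5: 5+9=14, 5+14=19
a = 7: 7+9=16, 7+14=21
a = 12: 12+9=21, 12+14=3
Distinct residues collected: {3, 12, 13, 14, 16, 17, 18, 19, 21}
|A + B| = 9 (out of 23 total residues).

A + B = {3, 12, 13, 14, 16, 17, 18, 19, 21}


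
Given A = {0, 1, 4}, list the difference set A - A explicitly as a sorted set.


A - A = {a - a' : a, a' ∈ A}.
Compute a - a' for each ordered pair (a, a'):
a = 0: 0-0=0, 0-1=-1, 0-4=-4
a = 1: 1-0=1, 1-1=0, 1-4=-3
a = 4: 4-0=4, 4-1=3, 4-4=0
Collecting distinct values (and noting 0 appears from a-a):
A - A = {-4, -3, -1, 0, 1, 3, 4}
|A - A| = 7

A - A = {-4, -3, -1, 0, 1, 3, 4}


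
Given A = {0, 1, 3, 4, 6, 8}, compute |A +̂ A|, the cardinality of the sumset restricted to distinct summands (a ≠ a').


Restricted sumset: A +̂ A = {a + a' : a ∈ A, a' ∈ A, a ≠ a'}.
Equivalently, take A + A and drop any sum 2a that is achievable ONLY as a + a for a ∈ A (i.e. sums representable only with equal summands).
Enumerate pairs (a, a') with a < a' (symmetric, so each unordered pair gives one sum; this covers all a ≠ a'):
  0 + 1 = 1
  0 + 3 = 3
  0 + 4 = 4
  0 + 6 = 6
  0 + 8 = 8
  1 + 3 = 4
  1 + 4 = 5
  1 + 6 = 7
  1 + 8 = 9
  3 + 4 = 7
  3 + 6 = 9
  3 + 8 = 11
  4 + 6 = 10
  4 + 8 = 12
  6 + 8 = 14
Collected distinct sums: {1, 3, 4, 5, 6, 7, 8, 9, 10, 11, 12, 14}
|A +̂ A| = 12
(Reference bound: |A +̂ A| ≥ 2|A| - 3 for |A| ≥ 2, with |A| = 6 giving ≥ 9.)

|A +̂ A| = 12


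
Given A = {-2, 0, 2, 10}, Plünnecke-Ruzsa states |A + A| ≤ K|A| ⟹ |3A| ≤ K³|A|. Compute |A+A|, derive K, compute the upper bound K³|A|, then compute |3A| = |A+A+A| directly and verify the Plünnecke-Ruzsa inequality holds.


|A| = 4.
Step 1: Compute A + A by enumerating all 16 pairs.
A + A = {-4, -2, 0, 2, 4, 8, 10, 12, 20}, so |A + A| = 9.
Step 2: Doubling constant K = |A + A|/|A| = 9/4 = 9/4 ≈ 2.2500.
Step 3: Plünnecke-Ruzsa gives |3A| ≤ K³·|A| = (2.2500)³ · 4 ≈ 45.5625.
Step 4: Compute 3A = A + A + A directly by enumerating all triples (a,b,c) ∈ A³; |3A| = 15.
Step 5: Check 15 ≤ 45.5625? Yes ✓.

K = 9/4, Plünnecke-Ruzsa bound K³|A| ≈ 45.5625, |3A| = 15, inequality holds.


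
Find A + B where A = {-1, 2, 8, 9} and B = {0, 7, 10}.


A + B = {a + b : a ∈ A, b ∈ B}.
Enumerate all |A|·|B| = 4·3 = 12 pairs (a, b) and collect distinct sums.
a = -1: -1+0=-1, -1+7=6, -1+10=9
a = 2: 2+0=2, 2+7=9, 2+10=12
a = 8: 8+0=8, 8+7=15, 8+10=18
a = 9: 9+0=9, 9+7=16, 9+10=19
Collecting distinct sums: A + B = {-1, 2, 6, 8, 9, 12, 15, 16, 18, 19}
|A + B| = 10

A + B = {-1, 2, 6, 8, 9, 12, 15, 16, 18, 19}


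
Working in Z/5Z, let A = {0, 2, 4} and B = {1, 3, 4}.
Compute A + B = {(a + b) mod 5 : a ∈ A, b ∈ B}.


Work in Z/5Z: reduce every sum a + b modulo 5.
Enumerate all 9 pairs:
a = 0: 0+1=1, 0+3=3, 0+4=4
a = 2: 2+1=3, 2+3=0, 2+4=1
a = 4: 4+1=0, 4+3=2, 4+4=3
Distinct residues collected: {0, 1, 2, 3, 4}
|A + B| = 5 (out of 5 total residues).

A + B = {0, 1, 2, 3, 4}


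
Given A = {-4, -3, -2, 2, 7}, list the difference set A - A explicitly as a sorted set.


A - A = {a - a' : a, a' ∈ A}.
Compute a - a' for each ordered pair (a, a'):
a = -4: -4--4=0, -4--3=-1, -4--2=-2, -4-2=-6, -4-7=-11
a = -3: -3--4=1, -3--3=0, -3--2=-1, -3-2=-5, -3-7=-10
a = -2: -2--4=2, -2--3=1, -2--2=0, -2-2=-4, -2-7=-9
a = 2: 2--4=6, 2--3=5, 2--2=4, 2-2=0, 2-7=-5
a = 7: 7--4=11, 7--3=10, 7--2=9, 7-2=5, 7-7=0
Collecting distinct values (and noting 0 appears from a-a):
A - A = {-11, -10, -9, -6, -5, -4, -2, -1, 0, 1, 2, 4, 5, 6, 9, 10, 11}
|A - A| = 17

A - A = {-11, -10, -9, -6, -5, -4, -2, -1, 0, 1, 2, 4, 5, 6, 9, 10, 11}


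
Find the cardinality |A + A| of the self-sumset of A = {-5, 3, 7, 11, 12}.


A + A = {a + a' : a, a' ∈ A}; |A| = 5.
General bounds: 2|A| - 1 ≤ |A + A| ≤ |A|(|A|+1)/2, i.e. 9 ≤ |A + A| ≤ 15.
Lower bound 2|A|-1 is attained iff A is an arithmetic progression.
Enumerate sums a + a' for a ≤ a' (symmetric, so this suffices):
a = -5: -5+-5=-10, -5+3=-2, -5+7=2, -5+11=6, -5+12=7
a = 3: 3+3=6, 3+7=10, 3+11=14, 3+12=15
a = 7: 7+7=14, 7+11=18, 7+12=19
a = 11: 11+11=22, 11+12=23
a = 12: 12+12=24
Distinct sums: {-10, -2, 2, 6, 7, 10, 14, 15, 18, 19, 22, 23, 24}
|A + A| = 13

|A + A| = 13


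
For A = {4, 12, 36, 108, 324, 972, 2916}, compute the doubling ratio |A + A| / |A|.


|A| = 7.
Compute A + A by enumerating all 49 pairs.
A + A = {8, 16, 24, 40, 48, 72, 112, 120, 144, 216, 328, 336, 360, 432, 648, 976, 984, 1008, 1080, 1296, 1944, 2920, 2928, 2952, 3024, 3240, 3888, 5832}, so |A + A| = 28.
K = |A + A| / |A| = 28/7 = 4/1 ≈ 4.0000.
Reference: AP of size 7 gives K = 13/7 ≈ 1.8571; a fully generic set of size 7 gives K ≈ 4.0000.

|A| = 7, |A + A| = 28, K = 28/7 = 4/1.


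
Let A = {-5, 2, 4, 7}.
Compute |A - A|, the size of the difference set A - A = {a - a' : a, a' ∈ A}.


A - A = {a - a' : a, a' ∈ A}; |A| = 4.
Bounds: 2|A|-1 ≤ |A - A| ≤ |A|² - |A| + 1, i.e. 7 ≤ |A - A| ≤ 13.
Note: 0 ∈ A - A always (from a - a). The set is symmetric: if d ∈ A - A then -d ∈ A - A.
Enumerate nonzero differences d = a - a' with a > a' (then include -d):
Positive differences: {2, 3, 5, 7, 9, 12}
Full difference set: {0} ∪ (positive diffs) ∪ (negative diffs).
|A - A| = 1 + 2·6 = 13 (matches direct enumeration: 13).

|A - A| = 13


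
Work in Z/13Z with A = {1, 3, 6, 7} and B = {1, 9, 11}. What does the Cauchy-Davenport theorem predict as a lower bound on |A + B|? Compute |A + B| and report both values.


Cauchy-Davenport: |A + B| ≥ min(p, |A| + |B| - 1) for A, B nonempty in Z/pZ.
|A| = 4, |B| = 3, p = 13.
CD lower bound = min(13, 4 + 3 - 1) = min(13, 6) = 6.
Compute A + B mod 13 directly:
a = 1: 1+1=2, 1+9=10, 1+11=12
a = 3: 3+1=4, 3+9=12, 3+11=1
a = 6: 6+1=7, 6+9=2, 6+11=4
a = 7: 7+1=8, 7+9=3, 7+11=5
A + B = {1, 2, 3, 4, 5, 7, 8, 10, 12}, so |A + B| = 9.
Verify: 9 ≥ 6? Yes ✓.

CD lower bound = 6, actual |A + B| = 9.


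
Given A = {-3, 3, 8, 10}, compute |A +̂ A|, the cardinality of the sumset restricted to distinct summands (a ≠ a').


Restricted sumset: A +̂ A = {a + a' : a ∈ A, a' ∈ A, a ≠ a'}.
Equivalently, take A + A and drop any sum 2a that is achievable ONLY as a + a for a ∈ A (i.e. sums representable only with equal summands).
Enumerate pairs (a, a') with a < a' (symmetric, so each unordered pair gives one sum; this covers all a ≠ a'):
  -3 + 3 = 0
  -3 + 8 = 5
  -3 + 10 = 7
  3 + 8 = 11
  3 + 10 = 13
  8 + 10 = 18
Collected distinct sums: {0, 5, 7, 11, 13, 18}
|A +̂ A| = 6
(Reference bound: |A +̂ A| ≥ 2|A| - 3 for |A| ≥ 2, with |A| = 4 giving ≥ 5.)

|A +̂ A| = 6


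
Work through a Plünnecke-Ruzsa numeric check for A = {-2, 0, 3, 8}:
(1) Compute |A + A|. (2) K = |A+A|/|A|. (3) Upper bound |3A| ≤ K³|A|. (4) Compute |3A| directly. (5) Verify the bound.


|A| = 4.
Step 1: Compute A + A by enumerating all 16 pairs.
A + A = {-4, -2, 0, 1, 3, 6, 8, 11, 16}, so |A + A| = 9.
Step 2: Doubling constant K = |A + A|/|A| = 9/4 = 9/4 ≈ 2.2500.
Step 3: Plünnecke-Ruzsa gives |3A| ≤ K³·|A| = (2.2500)³ · 4 ≈ 45.5625.
Step 4: Compute 3A = A + A + A directly by enumerating all triples (a,b,c) ∈ A³; |3A| = 16.
Step 5: Check 16 ≤ 45.5625? Yes ✓.

K = 9/4, Plünnecke-Ruzsa bound K³|A| ≈ 45.5625, |3A| = 16, inequality holds.


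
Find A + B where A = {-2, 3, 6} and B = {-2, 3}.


A + B = {a + b : a ∈ A, b ∈ B}.
Enumerate all |A|·|B| = 3·2 = 6 pairs (a, b) and collect distinct sums.
a = -2: -2+-2=-4, -2+3=1
a = 3: 3+-2=1, 3+3=6
a = 6: 6+-2=4, 6+3=9
Collecting distinct sums: A + B = {-4, 1, 4, 6, 9}
|A + B| = 5

A + B = {-4, 1, 4, 6, 9}


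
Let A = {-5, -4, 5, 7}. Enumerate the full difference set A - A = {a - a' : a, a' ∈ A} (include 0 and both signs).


A - A = {a - a' : a, a' ∈ A}.
Compute a - a' for each ordered pair (a, a'):
a = -5: -5--5=0, -5--4=-1, -5-5=-10, -5-7=-12
a = -4: -4--5=1, -4--4=0, -4-5=-9, -4-7=-11
a = 5: 5--5=10, 5--4=9, 5-5=0, 5-7=-2
a = 7: 7--5=12, 7--4=11, 7-5=2, 7-7=0
Collecting distinct values (and noting 0 appears from a-a):
A - A = {-12, -11, -10, -9, -2, -1, 0, 1, 2, 9, 10, 11, 12}
|A - A| = 13

A - A = {-12, -11, -10, -9, -2, -1, 0, 1, 2, 9, 10, 11, 12}


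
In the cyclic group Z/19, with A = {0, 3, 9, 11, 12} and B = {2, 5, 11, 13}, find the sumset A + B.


Work in Z/19Z: reduce every sum a + b modulo 19.
Enumerate all 20 pairs:
a = 0: 0+2=2, 0+5=5, 0+11=11, 0+13=13
a = 3: 3+2=5, 3+5=8, 3+11=14, 3+13=16
a = 9: 9+2=11, 9+5=14, 9+11=1, 9+13=3
a = 11: 11+2=13, 11+5=16, 11+11=3, 11+13=5
a = 12: 12+2=14, 12+5=17, 12+11=4, 12+13=6
Distinct residues collected: {1, 2, 3, 4, 5, 6, 8, 11, 13, 14, 16, 17}
|A + B| = 12 (out of 19 total residues).

A + B = {1, 2, 3, 4, 5, 6, 8, 11, 13, 14, 16, 17}


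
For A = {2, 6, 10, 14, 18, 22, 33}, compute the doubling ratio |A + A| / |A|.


|A| = 7.
Compute A + A by enumerating all 49 pairs.
A + A = {4, 8, 12, 16, 20, 24, 28, 32, 35, 36, 39, 40, 43, 44, 47, 51, 55, 66}, so |A + A| = 18.
K = |A + A| / |A| = 18/7 (already in lowest terms) ≈ 2.5714.
Reference: AP of size 7 gives K = 13/7 ≈ 1.8571; a fully generic set of size 7 gives K ≈ 4.0000.

|A| = 7, |A + A| = 18, K = 18/7.


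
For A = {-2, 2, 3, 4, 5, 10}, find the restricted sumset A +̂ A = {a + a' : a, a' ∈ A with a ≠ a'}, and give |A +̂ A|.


Restricted sumset: A +̂ A = {a + a' : a ∈ A, a' ∈ A, a ≠ a'}.
Equivalently, take A + A and drop any sum 2a that is achievable ONLY as a + a for a ∈ A (i.e. sums representable only with equal summands).
Enumerate pairs (a, a') with a < a' (symmetric, so each unordered pair gives one sum; this covers all a ≠ a'):
  -2 + 2 = 0
  -2 + 3 = 1
  -2 + 4 = 2
  -2 + 5 = 3
  -2 + 10 = 8
  2 + 3 = 5
  2 + 4 = 6
  2 + 5 = 7
  2 + 10 = 12
  3 + 4 = 7
  3 + 5 = 8
  3 + 10 = 13
  4 + 5 = 9
  4 + 10 = 14
  5 + 10 = 15
Collected distinct sums: {0, 1, 2, 3, 5, 6, 7, 8, 9, 12, 13, 14, 15}
|A +̂ A| = 13
(Reference bound: |A +̂ A| ≥ 2|A| - 3 for |A| ≥ 2, with |A| = 6 giving ≥ 9.)

|A +̂ A| = 13


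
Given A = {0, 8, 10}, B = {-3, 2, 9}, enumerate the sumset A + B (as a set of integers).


A + B = {a + b : a ∈ A, b ∈ B}.
Enumerate all |A|·|B| = 3·3 = 9 pairs (a, b) and collect distinct sums.
a = 0: 0+-3=-3, 0+2=2, 0+9=9
a = 8: 8+-3=5, 8+2=10, 8+9=17
a = 10: 10+-3=7, 10+2=12, 10+9=19
Collecting distinct sums: A + B = {-3, 2, 5, 7, 9, 10, 12, 17, 19}
|A + B| = 9

A + B = {-3, 2, 5, 7, 9, 10, 12, 17, 19}


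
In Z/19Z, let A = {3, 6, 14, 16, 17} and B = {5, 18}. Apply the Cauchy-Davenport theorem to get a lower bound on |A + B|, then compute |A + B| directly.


Cauchy-Davenport: |A + B| ≥ min(p, |A| + |B| - 1) for A, B nonempty in Z/pZ.
|A| = 5, |B| = 2, p = 19.
CD lower bound = min(19, 5 + 2 - 1) = min(19, 6) = 6.
Compute A + B mod 19 directly:
a = 3: 3+5=8, 3+18=2
a = 6: 6+5=11, 6+18=5
a = 14: 14+5=0, 14+18=13
a = 16: 16+5=2, 16+18=15
a = 17: 17+5=3, 17+18=16
A + B = {0, 2, 3, 5, 8, 11, 13, 15, 16}, so |A + B| = 9.
Verify: 9 ≥ 6? Yes ✓.

CD lower bound = 6, actual |A + B| = 9.


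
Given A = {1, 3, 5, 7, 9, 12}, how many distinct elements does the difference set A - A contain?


A - A = {a - a' : a, a' ∈ A}; |A| = 6.
Bounds: 2|A|-1 ≤ |A - A| ≤ |A|² - |A| + 1, i.e. 11 ≤ |A - A| ≤ 31.
Note: 0 ∈ A - A always (from a - a). The set is symmetric: if d ∈ A - A then -d ∈ A - A.
Enumerate nonzero differences d = a - a' with a > a' (then include -d):
Positive differences: {2, 3, 4, 5, 6, 7, 8, 9, 11}
Full difference set: {0} ∪ (positive diffs) ∪ (negative diffs).
|A - A| = 1 + 2·9 = 19 (matches direct enumeration: 19).

|A - A| = 19


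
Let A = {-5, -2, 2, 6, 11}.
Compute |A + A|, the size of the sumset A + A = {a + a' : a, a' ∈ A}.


A + A = {a + a' : a, a' ∈ A}; |A| = 5.
General bounds: 2|A| - 1 ≤ |A + A| ≤ |A|(|A|+1)/2, i.e. 9 ≤ |A + A| ≤ 15.
Lower bound 2|A|-1 is attained iff A is an arithmetic progression.
Enumerate sums a + a' for a ≤ a' (symmetric, so this suffices):
a = -5: -5+-5=-10, -5+-2=-7, -5+2=-3, -5+6=1, -5+11=6
a = -2: -2+-2=-4, -2+2=0, -2+6=4, -2+11=9
a = 2: 2+2=4, 2+6=8, 2+11=13
a = 6: 6+6=12, 6+11=17
a = 11: 11+11=22
Distinct sums: {-10, -7, -4, -3, 0, 1, 4, 6, 8, 9, 12, 13, 17, 22}
|A + A| = 14

|A + A| = 14


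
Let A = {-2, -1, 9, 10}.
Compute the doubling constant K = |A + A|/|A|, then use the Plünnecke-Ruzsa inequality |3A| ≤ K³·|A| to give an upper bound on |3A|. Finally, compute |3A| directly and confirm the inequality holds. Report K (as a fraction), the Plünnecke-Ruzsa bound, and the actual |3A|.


|A| = 4.
Step 1: Compute A + A by enumerating all 16 pairs.
A + A = {-4, -3, -2, 7, 8, 9, 18, 19, 20}, so |A + A| = 9.
Step 2: Doubling constant K = |A + A|/|A| = 9/4 = 9/4 ≈ 2.2500.
Step 3: Plünnecke-Ruzsa gives |3A| ≤ K³·|A| = (2.2500)³ · 4 ≈ 45.5625.
Step 4: Compute 3A = A + A + A directly by enumerating all triples (a,b,c) ∈ A³; |3A| = 16.
Step 5: Check 16 ≤ 45.5625? Yes ✓.

K = 9/4, Plünnecke-Ruzsa bound K³|A| ≈ 45.5625, |3A| = 16, inequality holds.


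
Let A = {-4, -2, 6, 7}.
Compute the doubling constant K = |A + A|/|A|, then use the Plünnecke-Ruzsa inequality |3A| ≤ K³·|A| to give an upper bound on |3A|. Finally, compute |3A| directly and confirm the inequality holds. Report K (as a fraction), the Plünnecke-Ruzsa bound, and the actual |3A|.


|A| = 4.
Step 1: Compute A + A by enumerating all 16 pairs.
A + A = {-8, -6, -4, 2, 3, 4, 5, 12, 13, 14}, so |A + A| = 10.
Step 2: Doubling constant K = |A + A|/|A| = 10/4 = 10/4 ≈ 2.5000.
Step 3: Plünnecke-Ruzsa gives |3A| ≤ K³·|A| = (2.5000)³ · 4 ≈ 62.5000.
Step 4: Compute 3A = A + A + A directly by enumerating all triples (a,b,c) ∈ A³; |3A| = 19.
Step 5: Check 19 ≤ 62.5000? Yes ✓.

K = 10/4, Plünnecke-Ruzsa bound K³|A| ≈ 62.5000, |3A| = 19, inequality holds.


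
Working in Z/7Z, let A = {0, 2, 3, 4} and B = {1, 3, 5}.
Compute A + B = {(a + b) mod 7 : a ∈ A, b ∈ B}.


Work in Z/7Z: reduce every sum a + b modulo 7.
Enumerate all 12 pairs:
a = 0: 0+1=1, 0+3=3, 0+5=5
a = 2: 2+1=3, 2+3=5, 2+5=0
a = 3: 3+1=4, 3+3=6, 3+5=1
a = 4: 4+1=5, 4+3=0, 4+5=2
Distinct residues collected: {0, 1, 2, 3, 4, 5, 6}
|A + B| = 7 (out of 7 total residues).

A + B = {0, 1, 2, 3, 4, 5, 6}


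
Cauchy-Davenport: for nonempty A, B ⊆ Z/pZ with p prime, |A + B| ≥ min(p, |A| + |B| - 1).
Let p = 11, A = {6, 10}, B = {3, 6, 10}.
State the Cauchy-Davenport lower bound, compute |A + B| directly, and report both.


Cauchy-Davenport: |A + B| ≥ min(p, |A| + |B| - 1) for A, B nonempty in Z/pZ.
|A| = 2, |B| = 3, p = 11.
CD lower bound = min(11, 2 + 3 - 1) = min(11, 4) = 4.
Compute A + B mod 11 directly:
a = 6: 6+3=9, 6+6=1, 6+10=5
a = 10: 10+3=2, 10+6=5, 10+10=9
A + B = {1, 2, 5, 9}, so |A + B| = 4.
Verify: 4 ≥ 4? Yes ✓.

CD lower bound = 4, actual |A + B| = 4.


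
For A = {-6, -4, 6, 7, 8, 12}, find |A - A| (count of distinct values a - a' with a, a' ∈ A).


A - A = {a - a' : a, a' ∈ A}; |A| = 6.
Bounds: 2|A|-1 ≤ |A - A| ≤ |A|² - |A| + 1, i.e. 11 ≤ |A - A| ≤ 31.
Note: 0 ∈ A - A always (from a - a). The set is symmetric: if d ∈ A - A then -d ∈ A - A.
Enumerate nonzero differences d = a - a' with a > a' (then include -d):
Positive differences: {1, 2, 4, 5, 6, 10, 11, 12, 13, 14, 16, 18}
Full difference set: {0} ∪ (positive diffs) ∪ (negative diffs).
|A - A| = 1 + 2·12 = 25 (matches direct enumeration: 25).

|A - A| = 25


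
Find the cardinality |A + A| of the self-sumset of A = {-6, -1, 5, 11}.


A + A = {a + a' : a, a' ∈ A}; |A| = 4.
General bounds: 2|A| - 1 ≤ |A + A| ≤ |A|(|A|+1)/2, i.e. 7 ≤ |A + A| ≤ 10.
Lower bound 2|A|-1 is attained iff A is an arithmetic progression.
Enumerate sums a + a' for a ≤ a' (symmetric, so this suffices):
a = -6: -6+-6=-12, -6+-1=-7, -6+5=-1, -6+11=5
a = -1: -1+-1=-2, -1+5=4, -1+11=10
a = 5: 5+5=10, 5+11=16
a = 11: 11+11=22
Distinct sums: {-12, -7, -2, -1, 4, 5, 10, 16, 22}
|A + A| = 9

|A + A| = 9


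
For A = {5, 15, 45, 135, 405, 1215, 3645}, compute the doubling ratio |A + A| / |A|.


|A| = 7.
Compute A + A by enumerating all 49 pairs.
A + A = {10, 20, 30, 50, 60, 90, 140, 150, 180, 270, 410, 420, 450, 540, 810, 1220, 1230, 1260, 1350, 1620, 2430, 3650, 3660, 3690, 3780, 4050, 4860, 7290}, so |A + A| = 28.
K = |A + A| / |A| = 28/7 = 4/1 ≈ 4.0000.
Reference: AP of size 7 gives K = 13/7 ≈ 1.8571; a fully generic set of size 7 gives K ≈ 4.0000.

|A| = 7, |A + A| = 28, K = 28/7 = 4/1.


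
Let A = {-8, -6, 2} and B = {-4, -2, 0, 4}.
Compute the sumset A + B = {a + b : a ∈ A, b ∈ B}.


A + B = {a + b : a ∈ A, b ∈ B}.
Enumerate all |A|·|B| = 3·4 = 12 pairs (a, b) and collect distinct sums.
a = -8: -8+-4=-12, -8+-2=-10, -8+0=-8, -8+4=-4
a = -6: -6+-4=-10, -6+-2=-8, -6+0=-6, -6+4=-2
a = 2: 2+-4=-2, 2+-2=0, 2+0=2, 2+4=6
Collecting distinct sums: A + B = {-12, -10, -8, -6, -4, -2, 0, 2, 6}
|A + B| = 9

A + B = {-12, -10, -8, -6, -4, -2, 0, 2, 6}


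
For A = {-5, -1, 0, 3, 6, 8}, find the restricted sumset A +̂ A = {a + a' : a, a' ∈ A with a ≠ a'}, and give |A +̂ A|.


Restricted sumset: A +̂ A = {a + a' : a ∈ A, a' ∈ A, a ≠ a'}.
Equivalently, take A + A and drop any sum 2a that is achievable ONLY as a + a for a ∈ A (i.e. sums representable only with equal summands).
Enumerate pairs (a, a') with a < a' (symmetric, so each unordered pair gives one sum; this covers all a ≠ a'):
  -5 + -1 = -6
  -5 + 0 = -5
  -5 + 3 = -2
  -5 + 6 = 1
  -5 + 8 = 3
  -1 + 0 = -1
  -1 + 3 = 2
  -1 + 6 = 5
  -1 + 8 = 7
  0 + 3 = 3
  0 + 6 = 6
  0 + 8 = 8
  3 + 6 = 9
  3 + 8 = 11
  6 + 8 = 14
Collected distinct sums: {-6, -5, -2, -1, 1, 2, 3, 5, 6, 7, 8, 9, 11, 14}
|A +̂ A| = 14
(Reference bound: |A +̂ A| ≥ 2|A| - 3 for |A| ≥ 2, with |A| = 6 giving ≥ 9.)

|A +̂ A| = 14


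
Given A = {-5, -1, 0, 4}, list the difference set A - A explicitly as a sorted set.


A - A = {a - a' : a, a' ∈ A}.
Compute a - a' for each ordered pair (a, a'):
a = -5: -5--5=0, -5--1=-4, -5-0=-5, -5-4=-9
a = -1: -1--5=4, -1--1=0, -1-0=-1, -1-4=-5
a = 0: 0--5=5, 0--1=1, 0-0=0, 0-4=-4
a = 4: 4--5=9, 4--1=5, 4-0=4, 4-4=0
Collecting distinct values (and noting 0 appears from a-a):
A - A = {-9, -5, -4, -1, 0, 1, 4, 5, 9}
|A - A| = 9

A - A = {-9, -5, -4, -1, 0, 1, 4, 5, 9}


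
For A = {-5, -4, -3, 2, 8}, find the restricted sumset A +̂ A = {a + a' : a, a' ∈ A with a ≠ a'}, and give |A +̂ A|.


Restricted sumset: A +̂ A = {a + a' : a ∈ A, a' ∈ A, a ≠ a'}.
Equivalently, take A + A and drop any sum 2a that is achievable ONLY as a + a for a ∈ A (i.e. sums representable only with equal summands).
Enumerate pairs (a, a') with a < a' (symmetric, so each unordered pair gives one sum; this covers all a ≠ a'):
  -5 + -4 = -9
  -5 + -3 = -8
  -5 + 2 = -3
  -5 + 8 = 3
  -4 + -3 = -7
  -4 + 2 = -2
  -4 + 8 = 4
  -3 + 2 = -1
  -3 + 8 = 5
  2 + 8 = 10
Collected distinct sums: {-9, -8, -7, -3, -2, -1, 3, 4, 5, 10}
|A +̂ A| = 10
(Reference bound: |A +̂ A| ≥ 2|A| - 3 for |A| ≥ 2, with |A| = 5 giving ≥ 7.)

|A +̂ A| = 10


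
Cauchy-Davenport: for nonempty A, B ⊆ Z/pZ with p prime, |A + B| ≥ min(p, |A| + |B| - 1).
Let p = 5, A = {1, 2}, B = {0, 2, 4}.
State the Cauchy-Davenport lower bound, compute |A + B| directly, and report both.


Cauchy-Davenport: |A + B| ≥ min(p, |A| + |B| - 1) for A, B nonempty in Z/pZ.
|A| = 2, |B| = 3, p = 5.
CD lower bound = min(5, 2 + 3 - 1) = min(5, 4) = 4.
Compute A + B mod 5 directly:
a = 1: 1+0=1, 1+2=3, 1+4=0
a = 2: 2+0=2, 2+2=4, 2+4=1
A + B = {0, 1, 2, 3, 4}, so |A + B| = 5.
Verify: 5 ≥ 4? Yes ✓.

CD lower bound = 4, actual |A + B| = 5.


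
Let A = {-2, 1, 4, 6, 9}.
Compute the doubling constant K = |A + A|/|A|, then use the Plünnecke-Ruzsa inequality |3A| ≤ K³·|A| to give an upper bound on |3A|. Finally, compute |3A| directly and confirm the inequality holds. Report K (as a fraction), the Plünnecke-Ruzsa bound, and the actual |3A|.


|A| = 5.
Step 1: Compute A + A by enumerating all 25 pairs.
A + A = {-4, -1, 2, 4, 5, 7, 8, 10, 12, 13, 15, 18}, so |A + A| = 12.
Step 2: Doubling constant K = |A + A|/|A| = 12/5 = 12/5 ≈ 2.4000.
Step 3: Plünnecke-Ruzsa gives |3A| ≤ K³·|A| = (2.4000)³ · 5 ≈ 69.1200.
Step 4: Compute 3A = A + A + A directly by enumerating all triples (a,b,c) ∈ A³; |3A| = 22.
Step 5: Check 22 ≤ 69.1200? Yes ✓.

K = 12/5, Plünnecke-Ruzsa bound K³|A| ≈ 69.1200, |3A| = 22, inequality holds.


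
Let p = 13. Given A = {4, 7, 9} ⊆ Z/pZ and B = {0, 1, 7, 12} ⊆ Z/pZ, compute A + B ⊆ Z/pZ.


Work in Z/13Z: reduce every sum a + b modulo 13.
Enumerate all 12 pairs:
a = 4: 4+0=4, 4+1=5, 4+7=11, 4+12=3
a = 7: 7+0=7, 7+1=8, 7+7=1, 7+12=6
a = 9: 9+0=9, 9+1=10, 9+7=3, 9+12=8
Distinct residues collected: {1, 3, 4, 5, 6, 7, 8, 9, 10, 11}
|A + B| = 10 (out of 13 total residues).

A + B = {1, 3, 4, 5, 6, 7, 8, 9, 10, 11}


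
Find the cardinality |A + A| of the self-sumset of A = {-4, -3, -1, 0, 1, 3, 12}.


A + A = {a + a' : a, a' ∈ A}; |A| = 7.
General bounds: 2|A| - 1 ≤ |A + A| ≤ |A|(|A|+1)/2, i.e. 13 ≤ |A + A| ≤ 28.
Lower bound 2|A|-1 is attained iff A is an arithmetic progression.
Enumerate sums a + a' for a ≤ a' (symmetric, so this suffices):
a = -4: -4+-4=-8, -4+-3=-7, -4+-1=-5, -4+0=-4, -4+1=-3, -4+3=-1, -4+12=8
a = -3: -3+-3=-6, -3+-1=-4, -3+0=-3, -3+1=-2, -3+3=0, -3+12=9
a = -1: -1+-1=-2, -1+0=-1, -1+1=0, -1+3=2, -1+12=11
a = 0: 0+0=0, 0+1=1, 0+3=3, 0+12=12
a = 1: 1+1=2, 1+3=4, 1+12=13
a = 3: 3+3=6, 3+12=15
a = 12: 12+12=24
Distinct sums: {-8, -7, -6, -5, -4, -3, -2, -1, 0, 1, 2, 3, 4, 6, 8, 9, 11, 12, 13, 15, 24}
|A + A| = 21

|A + A| = 21


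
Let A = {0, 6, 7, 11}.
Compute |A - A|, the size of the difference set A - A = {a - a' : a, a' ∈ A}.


A - A = {a - a' : a, a' ∈ A}; |A| = 4.
Bounds: 2|A|-1 ≤ |A - A| ≤ |A|² - |A| + 1, i.e. 7 ≤ |A - A| ≤ 13.
Note: 0 ∈ A - A always (from a - a). The set is symmetric: if d ∈ A - A then -d ∈ A - A.
Enumerate nonzero differences d = a - a' with a > a' (then include -d):
Positive differences: {1, 4, 5, 6, 7, 11}
Full difference set: {0} ∪ (positive diffs) ∪ (negative diffs).
|A - A| = 1 + 2·6 = 13 (matches direct enumeration: 13).

|A - A| = 13


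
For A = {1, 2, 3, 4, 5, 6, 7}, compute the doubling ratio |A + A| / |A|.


|A| = 7.
Compute A + A by enumerating all 49 pairs.
A + A = {2, 3, 4, 5, 6, 7, 8, 9, 10, 11, 12, 13, 14}, so |A + A| = 13.
K = |A + A| / |A| = 13/7 (already in lowest terms) ≈ 1.8571.
Reference: AP of size 7 gives K = 13/7 ≈ 1.8571; a fully generic set of size 7 gives K ≈ 4.0000.

|A| = 7, |A + A| = 13, K = 13/7.


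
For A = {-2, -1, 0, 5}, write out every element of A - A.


A - A = {a - a' : a, a' ∈ A}.
Compute a - a' for each ordered pair (a, a'):
a = -2: -2--2=0, -2--1=-1, -2-0=-2, -2-5=-7
a = -1: -1--2=1, -1--1=0, -1-0=-1, -1-5=-6
a = 0: 0--2=2, 0--1=1, 0-0=0, 0-5=-5
a = 5: 5--2=7, 5--1=6, 5-0=5, 5-5=0
Collecting distinct values (and noting 0 appears from a-a):
A - A = {-7, -6, -5, -2, -1, 0, 1, 2, 5, 6, 7}
|A - A| = 11

A - A = {-7, -6, -5, -2, -1, 0, 1, 2, 5, 6, 7}


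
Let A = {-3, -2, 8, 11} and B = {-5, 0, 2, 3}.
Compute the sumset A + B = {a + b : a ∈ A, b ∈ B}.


A + B = {a + b : a ∈ A, b ∈ B}.
Enumerate all |A|·|B| = 4·4 = 16 pairs (a, b) and collect distinct sums.
a = -3: -3+-5=-8, -3+0=-3, -3+2=-1, -3+3=0
a = -2: -2+-5=-7, -2+0=-2, -2+2=0, -2+3=1
a = 8: 8+-5=3, 8+0=8, 8+2=10, 8+3=11
a = 11: 11+-5=6, 11+0=11, 11+2=13, 11+3=14
Collecting distinct sums: A + B = {-8, -7, -3, -2, -1, 0, 1, 3, 6, 8, 10, 11, 13, 14}
|A + B| = 14

A + B = {-8, -7, -3, -2, -1, 0, 1, 3, 6, 8, 10, 11, 13, 14}


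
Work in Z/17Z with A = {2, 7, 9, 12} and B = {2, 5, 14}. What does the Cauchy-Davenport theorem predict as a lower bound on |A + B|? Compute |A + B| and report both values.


Cauchy-Davenport: |A + B| ≥ min(p, |A| + |B| - 1) for A, B nonempty in Z/pZ.
|A| = 4, |B| = 3, p = 17.
CD lower bound = min(17, 4 + 3 - 1) = min(17, 6) = 6.
Compute A + B mod 17 directly:
a = 2: 2+2=4, 2+5=7, 2+14=16
a = 7: 7+2=9, 7+5=12, 7+14=4
a = 9: 9+2=11, 9+5=14, 9+14=6
a = 12: 12+2=14, 12+5=0, 12+14=9
A + B = {0, 4, 6, 7, 9, 11, 12, 14, 16}, so |A + B| = 9.
Verify: 9 ≥ 6? Yes ✓.

CD lower bound = 6, actual |A + B| = 9.


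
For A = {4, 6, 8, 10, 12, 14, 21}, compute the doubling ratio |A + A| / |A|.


|A| = 7.
Compute A + A by enumerating all 49 pairs.
A + A = {8, 10, 12, 14, 16, 18, 20, 22, 24, 25, 26, 27, 28, 29, 31, 33, 35, 42}, so |A + A| = 18.
K = |A + A| / |A| = 18/7 (already in lowest terms) ≈ 2.5714.
Reference: AP of size 7 gives K = 13/7 ≈ 1.8571; a fully generic set of size 7 gives K ≈ 4.0000.

|A| = 7, |A + A| = 18, K = 18/7.


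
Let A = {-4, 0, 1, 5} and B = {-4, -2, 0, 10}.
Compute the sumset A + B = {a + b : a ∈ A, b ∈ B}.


A + B = {a + b : a ∈ A, b ∈ B}.
Enumerate all |A|·|B| = 4·4 = 16 pairs (a, b) and collect distinct sums.
a = -4: -4+-4=-8, -4+-2=-6, -4+0=-4, -4+10=6
a = 0: 0+-4=-4, 0+-2=-2, 0+0=0, 0+10=10
a = 1: 1+-4=-3, 1+-2=-1, 1+0=1, 1+10=11
a = 5: 5+-4=1, 5+-2=3, 5+0=5, 5+10=15
Collecting distinct sums: A + B = {-8, -6, -4, -3, -2, -1, 0, 1, 3, 5, 6, 10, 11, 15}
|A + B| = 14

A + B = {-8, -6, -4, -3, -2, -1, 0, 1, 3, 5, 6, 10, 11, 15}


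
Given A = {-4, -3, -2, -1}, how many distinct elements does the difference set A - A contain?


A - A = {a - a' : a, a' ∈ A}; |A| = 4.
Bounds: 2|A|-1 ≤ |A - A| ≤ |A|² - |A| + 1, i.e. 7 ≤ |A - A| ≤ 13.
Note: 0 ∈ A - A always (from a - a). The set is symmetric: if d ∈ A - A then -d ∈ A - A.
Enumerate nonzero differences d = a - a' with a > a' (then include -d):
Positive differences: {1, 2, 3}
Full difference set: {0} ∪ (positive diffs) ∪ (negative diffs).
|A - A| = 1 + 2·3 = 7 (matches direct enumeration: 7).

|A - A| = 7


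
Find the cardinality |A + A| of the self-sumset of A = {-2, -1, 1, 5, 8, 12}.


A + A = {a + a' : a, a' ∈ A}; |A| = 6.
General bounds: 2|A| - 1 ≤ |A + A| ≤ |A|(|A|+1)/2, i.e. 11 ≤ |A + A| ≤ 21.
Lower bound 2|A|-1 is attained iff A is an arithmetic progression.
Enumerate sums a + a' for a ≤ a' (symmetric, so this suffices):
a = -2: -2+-2=-4, -2+-1=-3, -2+1=-1, -2+5=3, -2+8=6, -2+12=10
a = -1: -1+-1=-2, -1+1=0, -1+5=4, -1+8=7, -1+12=11
a = 1: 1+1=2, 1+5=6, 1+8=9, 1+12=13
a = 5: 5+5=10, 5+8=13, 5+12=17
a = 8: 8+8=16, 8+12=20
a = 12: 12+12=24
Distinct sums: {-4, -3, -2, -1, 0, 2, 3, 4, 6, 7, 9, 10, 11, 13, 16, 17, 20, 24}
|A + A| = 18

|A + A| = 18


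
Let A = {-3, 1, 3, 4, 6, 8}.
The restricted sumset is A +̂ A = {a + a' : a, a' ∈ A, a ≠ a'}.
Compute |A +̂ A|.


Restricted sumset: A +̂ A = {a + a' : a ∈ A, a' ∈ A, a ≠ a'}.
Equivalently, take A + A and drop any sum 2a that is achievable ONLY as a + a for a ∈ A (i.e. sums representable only with equal summands).
Enumerate pairs (a, a') with a < a' (symmetric, so each unordered pair gives one sum; this covers all a ≠ a'):
  -3 + 1 = -2
  -3 + 3 = 0
  -3 + 4 = 1
  -3 + 6 = 3
  -3 + 8 = 5
  1 + 3 = 4
  1 + 4 = 5
  1 + 6 = 7
  1 + 8 = 9
  3 + 4 = 7
  3 + 6 = 9
  3 + 8 = 11
  4 + 6 = 10
  4 + 8 = 12
  6 + 8 = 14
Collected distinct sums: {-2, 0, 1, 3, 4, 5, 7, 9, 10, 11, 12, 14}
|A +̂ A| = 12
(Reference bound: |A +̂ A| ≥ 2|A| - 3 for |A| ≥ 2, with |A| = 6 giving ≥ 9.)

|A +̂ A| = 12


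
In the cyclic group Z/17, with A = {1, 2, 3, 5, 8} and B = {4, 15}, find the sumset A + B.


Work in Z/17Z: reduce every sum a + b modulo 17.
Enumerate all 10 pairs:
a = 1: 1+4=5, 1+15=16
a = 2: 2+4=6, 2+15=0
a = 3: 3+4=7, 3+15=1
a = 5: 5+4=9, 5+15=3
a = 8: 8+4=12, 8+15=6
Distinct residues collected: {0, 1, 3, 5, 6, 7, 9, 12, 16}
|A + B| = 9 (out of 17 total residues).

A + B = {0, 1, 3, 5, 6, 7, 9, 12, 16}


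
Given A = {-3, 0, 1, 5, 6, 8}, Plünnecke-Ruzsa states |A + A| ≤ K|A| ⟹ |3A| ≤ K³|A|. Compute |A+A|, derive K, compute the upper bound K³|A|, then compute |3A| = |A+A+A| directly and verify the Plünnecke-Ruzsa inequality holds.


|A| = 6.
Step 1: Compute A + A by enumerating all 36 pairs.
A + A = {-6, -3, -2, 0, 1, 2, 3, 5, 6, 7, 8, 9, 10, 11, 12, 13, 14, 16}, so |A + A| = 18.
Step 2: Doubling constant K = |A + A|/|A| = 18/6 = 18/6 ≈ 3.0000.
Step 3: Plünnecke-Ruzsa gives |3A| ≤ K³·|A| = (3.0000)³ · 6 ≈ 162.0000.
Step 4: Compute 3A = A + A + A directly by enumerating all triples (a,b,c) ∈ A³; |3A| = 30.
Step 5: Check 30 ≤ 162.0000? Yes ✓.

K = 18/6, Plünnecke-Ruzsa bound K³|A| ≈ 162.0000, |3A| = 30, inequality holds.


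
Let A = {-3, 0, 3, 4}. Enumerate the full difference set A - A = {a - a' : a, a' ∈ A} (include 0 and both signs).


A - A = {a - a' : a, a' ∈ A}.
Compute a - a' for each ordered pair (a, a'):
a = -3: -3--3=0, -3-0=-3, -3-3=-6, -3-4=-7
a = 0: 0--3=3, 0-0=0, 0-3=-3, 0-4=-4
a = 3: 3--3=6, 3-0=3, 3-3=0, 3-4=-1
a = 4: 4--3=7, 4-0=4, 4-3=1, 4-4=0
Collecting distinct values (and noting 0 appears from a-a):
A - A = {-7, -6, -4, -3, -1, 0, 1, 3, 4, 6, 7}
|A - A| = 11

A - A = {-7, -6, -4, -3, -1, 0, 1, 3, 4, 6, 7}


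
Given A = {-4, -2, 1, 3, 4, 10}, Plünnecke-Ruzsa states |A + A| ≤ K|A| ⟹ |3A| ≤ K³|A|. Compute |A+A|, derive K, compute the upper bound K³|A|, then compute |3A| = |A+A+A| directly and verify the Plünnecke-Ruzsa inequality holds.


|A| = 6.
Step 1: Compute A + A by enumerating all 36 pairs.
A + A = {-8, -6, -4, -3, -1, 0, 1, 2, 4, 5, 6, 7, 8, 11, 13, 14, 20}, so |A + A| = 17.
Step 2: Doubling constant K = |A + A|/|A| = 17/6 = 17/6 ≈ 2.8333.
Step 3: Plünnecke-Ruzsa gives |3A| ≤ K³·|A| = (2.8333)³ · 6 ≈ 136.4722.
Step 4: Compute 3A = A + A + A directly by enumerating all triples (a,b,c) ∈ A³; |3A| = 32.
Step 5: Check 32 ≤ 136.4722? Yes ✓.

K = 17/6, Plünnecke-Ruzsa bound K³|A| ≈ 136.4722, |3A| = 32, inequality holds.


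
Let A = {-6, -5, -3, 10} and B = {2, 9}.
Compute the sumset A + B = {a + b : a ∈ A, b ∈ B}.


A + B = {a + b : a ∈ A, b ∈ B}.
Enumerate all |A|·|B| = 4·2 = 8 pairs (a, b) and collect distinct sums.
a = -6: -6+2=-4, -6+9=3
a = -5: -5+2=-3, -5+9=4
a = -3: -3+2=-1, -3+9=6
a = 10: 10+2=12, 10+9=19
Collecting distinct sums: A + B = {-4, -3, -1, 3, 4, 6, 12, 19}
|A + B| = 8

A + B = {-4, -3, -1, 3, 4, 6, 12, 19}


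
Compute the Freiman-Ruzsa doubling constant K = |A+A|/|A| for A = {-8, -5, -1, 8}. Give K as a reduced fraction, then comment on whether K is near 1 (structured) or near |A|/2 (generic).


|A| = 4.
Compute A + A by enumerating all 16 pairs.
A + A = {-16, -13, -10, -9, -6, -2, 0, 3, 7, 16}, so |A + A| = 10.
K = |A + A| / |A| = 10/4 = 5/2 ≈ 2.5000.
Reference: AP of size 4 gives K = 7/4 ≈ 1.7500; a fully generic set of size 4 gives K ≈ 2.5000.

|A| = 4, |A + A| = 10, K = 10/4 = 5/2.


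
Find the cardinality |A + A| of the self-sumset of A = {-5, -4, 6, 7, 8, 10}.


A + A = {a + a' : a, a' ∈ A}; |A| = 6.
General bounds: 2|A| - 1 ≤ |A + A| ≤ |A|(|A|+1)/2, i.e. 11 ≤ |A + A| ≤ 21.
Lower bound 2|A|-1 is attained iff A is an arithmetic progression.
Enumerate sums a + a' for a ≤ a' (symmetric, so this suffices):
a = -5: -5+-5=-10, -5+-4=-9, -5+6=1, -5+7=2, -5+8=3, -5+10=5
a = -4: -4+-4=-8, -4+6=2, -4+7=3, -4+8=4, -4+10=6
a = 6: 6+6=12, 6+7=13, 6+8=14, 6+10=16
a = 7: 7+7=14, 7+8=15, 7+10=17
a = 8: 8+8=16, 8+10=18
a = 10: 10+10=20
Distinct sums: {-10, -9, -8, 1, 2, 3, 4, 5, 6, 12, 13, 14, 15, 16, 17, 18, 20}
|A + A| = 17

|A + A| = 17


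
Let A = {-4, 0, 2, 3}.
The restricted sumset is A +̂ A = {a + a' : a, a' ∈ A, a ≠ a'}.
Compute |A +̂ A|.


Restricted sumset: A +̂ A = {a + a' : a ∈ A, a' ∈ A, a ≠ a'}.
Equivalently, take A + A and drop any sum 2a that is achievable ONLY as a + a for a ∈ A (i.e. sums representable only with equal summands).
Enumerate pairs (a, a') with a < a' (symmetric, so each unordered pair gives one sum; this covers all a ≠ a'):
  -4 + 0 = -4
  -4 + 2 = -2
  -4 + 3 = -1
  0 + 2 = 2
  0 + 3 = 3
  2 + 3 = 5
Collected distinct sums: {-4, -2, -1, 2, 3, 5}
|A +̂ A| = 6
(Reference bound: |A +̂ A| ≥ 2|A| - 3 for |A| ≥ 2, with |A| = 4 giving ≥ 5.)

|A +̂ A| = 6


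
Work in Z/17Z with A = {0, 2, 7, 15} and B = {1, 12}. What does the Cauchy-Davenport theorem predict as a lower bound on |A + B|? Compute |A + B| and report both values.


Cauchy-Davenport: |A + B| ≥ min(p, |A| + |B| - 1) for A, B nonempty in Z/pZ.
|A| = 4, |B| = 2, p = 17.
CD lower bound = min(17, 4 + 2 - 1) = min(17, 5) = 5.
Compute A + B mod 17 directly:
a = 0: 0+1=1, 0+12=12
a = 2: 2+1=3, 2+12=14
a = 7: 7+1=8, 7+12=2
a = 15: 15+1=16, 15+12=10
A + B = {1, 2, 3, 8, 10, 12, 14, 16}, so |A + B| = 8.
Verify: 8 ≥ 5? Yes ✓.

CD lower bound = 5, actual |A + B| = 8.


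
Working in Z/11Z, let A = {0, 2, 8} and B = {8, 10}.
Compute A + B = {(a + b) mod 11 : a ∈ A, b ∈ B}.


Work in Z/11Z: reduce every sum a + b modulo 11.
Enumerate all 6 pairs:
a = 0: 0+8=8, 0+10=10
a = 2: 2+8=10, 2+10=1
a = 8: 8+8=5, 8+10=7
Distinct residues collected: {1, 5, 7, 8, 10}
|A + B| = 5 (out of 11 total residues).

A + B = {1, 5, 7, 8, 10}


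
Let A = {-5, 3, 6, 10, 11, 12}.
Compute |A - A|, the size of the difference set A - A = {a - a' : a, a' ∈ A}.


A - A = {a - a' : a, a' ∈ A}; |A| = 6.
Bounds: 2|A|-1 ≤ |A - A| ≤ |A|² - |A| + 1, i.e. 11 ≤ |A - A| ≤ 31.
Note: 0 ∈ A - A always (from a - a). The set is symmetric: if d ∈ A - A then -d ∈ A - A.
Enumerate nonzero differences d = a - a' with a > a' (then include -d):
Positive differences: {1, 2, 3, 4, 5, 6, 7, 8, 9, 11, 15, 16, 17}
Full difference set: {0} ∪ (positive diffs) ∪ (negative diffs).
|A - A| = 1 + 2·13 = 27 (matches direct enumeration: 27).

|A - A| = 27


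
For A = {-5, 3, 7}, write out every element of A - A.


A - A = {a - a' : a, a' ∈ A}.
Compute a - a' for each ordered pair (a, a'):
a = -5: -5--5=0, -5-3=-8, -5-7=-12
a = 3: 3--5=8, 3-3=0, 3-7=-4
a = 7: 7--5=12, 7-3=4, 7-7=0
Collecting distinct values (and noting 0 appears from a-a):
A - A = {-12, -8, -4, 0, 4, 8, 12}
|A - A| = 7

A - A = {-12, -8, -4, 0, 4, 8, 12}


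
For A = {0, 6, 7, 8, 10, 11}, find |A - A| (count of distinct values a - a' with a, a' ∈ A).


A - A = {a - a' : a, a' ∈ A}; |A| = 6.
Bounds: 2|A|-1 ≤ |A - A| ≤ |A|² - |A| + 1, i.e. 11 ≤ |A - A| ≤ 31.
Note: 0 ∈ A - A always (from a - a). The set is symmetric: if d ∈ A - A then -d ∈ A - A.
Enumerate nonzero differences d = a - a' with a > a' (then include -d):
Positive differences: {1, 2, 3, 4, 5, 6, 7, 8, 10, 11}
Full difference set: {0} ∪ (positive diffs) ∪ (negative diffs).
|A - A| = 1 + 2·10 = 21 (matches direct enumeration: 21).

|A - A| = 21


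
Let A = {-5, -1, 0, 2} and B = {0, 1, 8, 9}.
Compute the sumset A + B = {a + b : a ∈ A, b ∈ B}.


A + B = {a + b : a ∈ A, b ∈ B}.
Enumerate all |A|·|B| = 4·4 = 16 pairs (a, b) and collect distinct sums.
a = -5: -5+0=-5, -5+1=-4, -5+8=3, -5+9=4
a = -1: -1+0=-1, -1+1=0, -1+8=7, -1+9=8
a = 0: 0+0=0, 0+1=1, 0+8=8, 0+9=9
a = 2: 2+0=2, 2+1=3, 2+8=10, 2+9=11
Collecting distinct sums: A + B = {-5, -4, -1, 0, 1, 2, 3, 4, 7, 8, 9, 10, 11}
|A + B| = 13

A + B = {-5, -4, -1, 0, 1, 2, 3, 4, 7, 8, 9, 10, 11}


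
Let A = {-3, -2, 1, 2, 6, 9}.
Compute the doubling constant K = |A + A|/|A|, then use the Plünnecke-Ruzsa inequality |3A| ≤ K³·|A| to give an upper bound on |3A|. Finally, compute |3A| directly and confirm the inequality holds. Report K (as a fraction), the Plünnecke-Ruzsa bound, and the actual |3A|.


|A| = 6.
Step 1: Compute A + A by enumerating all 36 pairs.
A + A = {-6, -5, -4, -2, -1, 0, 2, 3, 4, 6, 7, 8, 10, 11, 12, 15, 18}, so |A + A| = 17.
Step 2: Doubling constant K = |A + A|/|A| = 17/6 = 17/6 ≈ 2.8333.
Step 3: Plünnecke-Ruzsa gives |3A| ≤ K³·|A| = (2.8333)³ · 6 ≈ 136.4722.
Step 4: Compute 3A = A + A + A directly by enumerating all triples (a,b,c) ∈ A³; |3A| = 33.
Step 5: Check 33 ≤ 136.4722? Yes ✓.

K = 17/6, Plünnecke-Ruzsa bound K³|A| ≈ 136.4722, |3A| = 33, inequality holds.


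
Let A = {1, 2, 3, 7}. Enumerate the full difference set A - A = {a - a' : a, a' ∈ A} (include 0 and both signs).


A - A = {a - a' : a, a' ∈ A}.
Compute a - a' for each ordered pair (a, a'):
a = 1: 1-1=0, 1-2=-1, 1-3=-2, 1-7=-6
a = 2: 2-1=1, 2-2=0, 2-3=-1, 2-7=-5
a = 3: 3-1=2, 3-2=1, 3-3=0, 3-7=-4
a = 7: 7-1=6, 7-2=5, 7-3=4, 7-7=0
Collecting distinct values (and noting 0 appears from a-a):
A - A = {-6, -5, -4, -2, -1, 0, 1, 2, 4, 5, 6}
|A - A| = 11

A - A = {-6, -5, -4, -2, -1, 0, 1, 2, 4, 5, 6}


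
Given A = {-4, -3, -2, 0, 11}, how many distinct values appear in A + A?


A + A = {a + a' : a, a' ∈ A}; |A| = 5.
General bounds: 2|A| - 1 ≤ |A + A| ≤ |A|(|A|+1)/2, i.e. 9 ≤ |A + A| ≤ 15.
Lower bound 2|A|-1 is attained iff A is an arithmetic progression.
Enumerate sums a + a' for a ≤ a' (symmetric, so this suffices):
a = -4: -4+-4=-8, -4+-3=-7, -4+-2=-6, -4+0=-4, -4+11=7
a = -3: -3+-3=-6, -3+-2=-5, -3+0=-3, -3+11=8
a = -2: -2+-2=-4, -2+0=-2, -2+11=9
a = 0: 0+0=0, 0+11=11
a = 11: 11+11=22
Distinct sums: {-8, -7, -6, -5, -4, -3, -2, 0, 7, 8, 9, 11, 22}
|A + A| = 13

|A + A| = 13


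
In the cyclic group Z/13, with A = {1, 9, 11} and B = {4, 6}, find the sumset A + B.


Work in Z/13Z: reduce every sum a + b modulo 13.
Enumerate all 6 pairs:
a = 1: 1+4=5, 1+6=7
a = 9: 9+4=0, 9+6=2
a = 11: 11+4=2, 11+6=4
Distinct residues collected: {0, 2, 4, 5, 7}
|A + B| = 5 (out of 13 total residues).

A + B = {0, 2, 4, 5, 7}


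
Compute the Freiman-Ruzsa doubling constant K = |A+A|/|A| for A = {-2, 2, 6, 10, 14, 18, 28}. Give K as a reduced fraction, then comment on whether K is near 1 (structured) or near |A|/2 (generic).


|A| = 7.
Compute A + A by enumerating all 49 pairs.
A + A = {-4, 0, 4, 8, 12, 16, 20, 24, 26, 28, 30, 32, 34, 36, 38, 42, 46, 56}, so |A + A| = 18.
K = |A + A| / |A| = 18/7 (already in lowest terms) ≈ 2.5714.
Reference: AP of size 7 gives K = 13/7 ≈ 1.8571; a fully generic set of size 7 gives K ≈ 4.0000.

|A| = 7, |A + A| = 18, K = 18/7.


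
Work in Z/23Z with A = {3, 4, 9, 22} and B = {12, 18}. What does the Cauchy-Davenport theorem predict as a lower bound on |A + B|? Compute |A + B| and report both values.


Cauchy-Davenport: |A + B| ≥ min(p, |A| + |B| - 1) for A, B nonempty in Z/pZ.
|A| = 4, |B| = 2, p = 23.
CD lower bound = min(23, 4 + 2 - 1) = min(23, 5) = 5.
Compute A + B mod 23 directly:
a = 3: 3+12=15, 3+18=21
a = 4: 4+12=16, 4+18=22
a = 9: 9+12=21, 9+18=4
a = 22: 22+12=11, 22+18=17
A + B = {4, 11, 15, 16, 17, 21, 22}, so |A + B| = 7.
Verify: 7 ≥ 5? Yes ✓.

CD lower bound = 5, actual |A + B| = 7.


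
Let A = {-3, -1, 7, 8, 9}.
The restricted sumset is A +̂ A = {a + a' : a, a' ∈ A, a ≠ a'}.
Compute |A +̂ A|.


Restricted sumset: A +̂ A = {a + a' : a ∈ A, a' ∈ A, a ≠ a'}.
Equivalently, take A + A and drop any sum 2a that is achievable ONLY as a + a for a ∈ A (i.e. sums representable only with equal summands).
Enumerate pairs (a, a') with a < a' (symmetric, so each unordered pair gives one sum; this covers all a ≠ a'):
  -3 + -1 = -4
  -3 + 7 = 4
  -3 + 8 = 5
  -3 + 9 = 6
  -1 + 7 = 6
  -1 + 8 = 7
  -1 + 9 = 8
  7 + 8 = 15
  7 + 9 = 16
  8 + 9 = 17
Collected distinct sums: {-4, 4, 5, 6, 7, 8, 15, 16, 17}
|A +̂ A| = 9
(Reference bound: |A +̂ A| ≥ 2|A| - 3 for |A| ≥ 2, with |A| = 5 giving ≥ 7.)

|A +̂ A| = 9


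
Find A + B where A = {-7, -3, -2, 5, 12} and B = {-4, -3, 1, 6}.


A + B = {a + b : a ∈ A, b ∈ B}.
Enumerate all |A|·|B| = 5·4 = 20 pairs (a, b) and collect distinct sums.
a = -7: -7+-4=-11, -7+-3=-10, -7+1=-6, -7+6=-1
a = -3: -3+-4=-7, -3+-3=-6, -3+1=-2, -3+6=3
a = -2: -2+-4=-6, -2+-3=-5, -2+1=-1, -2+6=4
a = 5: 5+-4=1, 5+-3=2, 5+1=6, 5+6=11
a = 12: 12+-4=8, 12+-3=9, 12+1=13, 12+6=18
Collecting distinct sums: A + B = {-11, -10, -7, -6, -5, -2, -1, 1, 2, 3, 4, 6, 8, 9, 11, 13, 18}
|A + B| = 17

A + B = {-11, -10, -7, -6, -5, -2, -1, 1, 2, 3, 4, 6, 8, 9, 11, 13, 18}
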